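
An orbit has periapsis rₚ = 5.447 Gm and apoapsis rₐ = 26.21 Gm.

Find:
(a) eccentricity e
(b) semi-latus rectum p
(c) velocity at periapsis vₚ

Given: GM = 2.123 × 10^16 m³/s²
rₚ = 5.447 Gm = 5.447 × 10^9 m
rₐ = 26.21 Gm = 2.621 × 10^10 m
GM = 2.123 × 10^16 m³/s²
a = (rₚ + rₐ)/2 = 1.58285 × 10^10 m
e = (rₐ − rₚ)/(rₐ + rₚ) = (2.0763 × 10^10) / (3.1657 × 10^10) = 0.655874
(a) e = 0.655874 ≈ 0.6559
(b) 1 − e² = 0.569829;  p = a(1 − e²) = 1.58285 × 10^10 × 0.569829 = 9.01955 × 10^9 m ≈ 9.02 Gm
(c) vₚ² = GM (2/rₚ − 1/a) = 2.123 × 10^16 × (3.67175 × 10^-10 − 6.31772 × 10^-11) = 6.45387 × 10^6 m²/s²;  vₚ = 2540.45 m/s ≈ 2.54 km/s

Final answer:
(a) eccentricity e = 0.6559
(b) semi-latus rectum p = 9.02 Gm
(c) velocity at periapsis vₚ = 2.54 km/s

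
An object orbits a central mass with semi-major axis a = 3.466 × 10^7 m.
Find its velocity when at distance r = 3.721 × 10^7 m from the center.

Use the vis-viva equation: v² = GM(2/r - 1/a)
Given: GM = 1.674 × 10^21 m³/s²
a = 3.466 × 10^7 m
r = 3.721 × 10^7 m
GM = 1.674 × 10^21 m³/s²
2/r − 1/a = 5.3749 × 10^-8 − 2.88517 × 10^-8 = 2.48973 × 10^-8 m⁻¹
v² = GM (2/r − 1/a) = 4.16781 × 10^13 m²/s²
v = 6.45585 × 10^6 m/s ≈ 6456 km/s

Final answer: 6456 km/s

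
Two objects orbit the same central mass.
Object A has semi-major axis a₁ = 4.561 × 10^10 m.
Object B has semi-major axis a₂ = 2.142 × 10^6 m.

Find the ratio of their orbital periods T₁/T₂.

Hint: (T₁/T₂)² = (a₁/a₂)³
a₁ = 4.561 × 10^10 m
a₂ = 2.142 × 10^6 m
a₁/a₂ = 21293.2
T₁/T₂ = (a₁/a₂)^(3/2) = (21293.2)^1.5 = 3.10714 × 10^6

Final answer: T₁/T₂ = 3.107 × 10^6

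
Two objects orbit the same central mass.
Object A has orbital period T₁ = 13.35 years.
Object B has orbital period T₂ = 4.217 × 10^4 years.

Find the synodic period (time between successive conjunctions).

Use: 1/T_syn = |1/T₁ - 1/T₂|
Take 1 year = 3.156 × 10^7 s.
T₁ = 13.35 years = 4.21326 × 10^8 s
T₂ = 4.217 × 10^4 years = 1.33089 × 10^12 s
1/T₁ = 2.37346 × 10^-9 s⁻¹
1/T₂ = 7.5138 × 10^-13 s⁻¹
|1/T₁ − 1/T₂| = 2.37271 × 10^-9 s⁻¹
T_syn = 1 / |1/T₁ − 1/T₂| = 4.21459 × 10^8 s ≈ 13.35 years

Final answer: T_syn = 13.35 years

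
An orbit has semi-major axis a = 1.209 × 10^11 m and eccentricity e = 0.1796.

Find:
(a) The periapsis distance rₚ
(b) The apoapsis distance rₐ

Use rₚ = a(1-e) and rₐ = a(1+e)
a = 1.209 × 10^11 m
e = 0.1796:  1 − e = 0.8204,  1 + e = 1.1796
(a) rₚ = a(1 − e) = 1.209 × 10^11 m × 0.8204 = 9.91864 × 10^10 m ≈ 9.919 × 10^10 m
(b) rₐ = a(1 + e) = 1.209 × 10^11 m × 1.1796 = 1.42614 × 10^11 m ≈ 1.426 × 10^11 m

Final answer:
(a) rₚ = 9.919 × 10^10 m
(b) rₐ = 1.426 × 10^11 m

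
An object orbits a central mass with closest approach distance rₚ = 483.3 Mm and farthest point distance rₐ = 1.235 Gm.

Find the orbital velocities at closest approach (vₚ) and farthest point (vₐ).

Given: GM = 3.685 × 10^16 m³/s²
rₚ = 483.3 Mm = 4.833 × 10^8 m
rₐ = 1.235 Gm = 1.235 × 10^9 m
GM = 3.685 × 10^16 m³/s²
a = (rₚ + rₐ)/2 = 8.5915 × 10^8 m
Vis-viva: v² = GM (2/r − 1/a)
vₚ² = 3.685 × 10^16 × (4.13822 × 10^-9 − 1.16394 × 10^-9) = 1.09602 × 10^8 m²/s²
vₚ = 10469.1 m/s ≈ 10.47 km/s
vₐ² = 3.685 × 10^16 × (1.61943 × 10^-9 − 1.16394 × 10^-9) = 1.67849 × 10^7 m²/s²
vₐ = 4096.94 m/s ≈ 4.097 km/s

Final answer: vₚ = 10.47 km/s, vₐ = 4.097 km/s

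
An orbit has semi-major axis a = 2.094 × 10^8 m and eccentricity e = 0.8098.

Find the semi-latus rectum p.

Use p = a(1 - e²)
a = 2.094 × 10^8 m
e = 0.8098,  e² = 0.655776,  1 − e² = 0.344224
p = a(1 − e²) = 2.094 × 10^8 m × 0.344224 = 7.20805 × 10^7 m ≈ 7.208 × 10^7 m

Final answer: p = 7.208 × 10^7 m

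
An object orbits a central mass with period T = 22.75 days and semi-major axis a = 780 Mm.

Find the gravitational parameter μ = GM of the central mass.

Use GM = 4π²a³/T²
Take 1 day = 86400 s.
T = 22.75 days = 1.9656 × 10^6 s
a = 780 Mm = 7.8 × 10^8 m
a³ = 4.74552 × 10^26 m³
T² = 3.86358 × 10^12 s²
GM = 4π² × (4.74552 × 10^26) / (3.86358 × 10^12) = 4.84901 × 10^15 m³/s²
GM ≈ 4.849 × 10^15 m³/s²

Final answer: GM = 4.849 × 10^15 m³/s²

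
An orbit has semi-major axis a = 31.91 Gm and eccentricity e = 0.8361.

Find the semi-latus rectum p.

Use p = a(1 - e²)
a = 31.91 Gm = 3.191 × 10^10 m
e = 0.8361,  e² = 0.699063,  1 − e² = 0.300937
p = a(1 − e²) = 3.191 × 10^10 m × 0.300937 = 9.60289 × 10^9 m ≈ 9.603 Gm

Final answer: p = 9.603 Gm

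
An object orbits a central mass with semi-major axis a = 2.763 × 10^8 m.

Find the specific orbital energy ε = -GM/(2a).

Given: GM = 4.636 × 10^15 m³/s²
a = 2.763 × 10^8 m
GM = 4.636 × 10^15 m³/s²
2a = 5.526 × 10^8 m
ε = −GM/(2a) = -8.38943 × 10^6 J/kg ≈ -8.389 MJ/kg

Final answer: -8.389 MJ/kg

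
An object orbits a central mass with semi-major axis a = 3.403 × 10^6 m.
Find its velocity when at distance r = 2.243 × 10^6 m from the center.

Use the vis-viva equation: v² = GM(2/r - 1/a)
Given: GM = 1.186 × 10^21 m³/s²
a = 3.403 × 10^6 m
r = 2.243 × 10^6 m
GM = 1.186 × 10^21 m³/s²
2/r − 1/a = 8.91663 × 10^-7 − 2.93858 × 10^-7 = 5.97805 × 10^-7 m⁻¹
v² = GM (2/r − 1/a) = 7.08996 × 10^14 m²/s²
v = 2.6627 × 10^7 m/s ≈ 2.663 × 10^4 km/s

Final answer: 2.663 × 10^4 km/s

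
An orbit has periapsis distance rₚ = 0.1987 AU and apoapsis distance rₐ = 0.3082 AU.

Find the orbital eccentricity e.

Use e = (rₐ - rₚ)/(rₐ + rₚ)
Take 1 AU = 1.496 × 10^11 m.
rₚ = 0.1987 AU = 2.97255 × 10^10 m
rₐ = 0.3082 AU = 4.61067 × 10^10 m
rₐ − rₚ = 1.63812 × 10^10 m
rₐ + rₚ = 7.58322 × 10^10 m
e = (rₐ − rₚ)/(rₐ + rₚ) = 0.216019

Final answer: e = 0.216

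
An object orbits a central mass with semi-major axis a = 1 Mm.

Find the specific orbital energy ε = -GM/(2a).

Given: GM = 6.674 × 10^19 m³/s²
a = 1 Mm = 1 × 10^6 m
GM = 6.674 × 10^19 m³/s²
2a = 2 × 10^6 m
ε = −GM/(2a) = -3.337 × 10^13 J/kg ≈ -3.337 × 10^4 GJ/kg

Final answer: -3.337 × 10^4 GJ/kg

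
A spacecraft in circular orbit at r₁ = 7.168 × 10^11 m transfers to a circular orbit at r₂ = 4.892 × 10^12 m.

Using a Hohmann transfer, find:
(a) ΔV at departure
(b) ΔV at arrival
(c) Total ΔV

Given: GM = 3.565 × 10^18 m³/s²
r₁ = 7.168 × 10^11 m
r₂ = 4.892 × 10^12 m
GM = 3.565 × 10^18 m³/s²
Transfer ellipse: a_t = (r₁ + r₂)/2 = 2.8044 × 10^12 m
Circular speed at r₁: v₁ = √(GM/r₁) = 2230.13 m/s
Transfer speed at r₁ (periapsis): v₁ₜ = √(GM(2/r₁ − 1/a_t)) = 2945.47 m/s
(a) ΔV₁ = v₁ₜ − v₁ = 715.333 m/s ≈ 715.3 m/s
Circular speed at r₂: v₂ = √(GM/r₂) = 853.663 m/s
Transfer speed at r₂ (apoapsis): v₂ₜ = √(GM(2/r₂ − 1/a_t)) = 431.584 m/s
(b) ΔV₂ = v₂ − v₂ₜ = 422.079 m/s ≈ 422.1 m/s
(c) ΔV_total = ΔV₁ + ΔV₂ = 1137.41 m/s ≈ 1.137 km/s

Final answer:
(a) ΔV₁ = 715.3 m/s
(b) ΔV₂ = 422.1 m/s
(c) ΔV_total = 1.137 km/s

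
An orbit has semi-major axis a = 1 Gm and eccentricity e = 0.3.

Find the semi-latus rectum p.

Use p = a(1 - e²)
a = 1 Gm = 1 × 10^9 m
e = 0.3,  e² = 0.09,  1 − e² = 0.91
p = a(1 − e²) = 1 × 10^9 m × 0.91 = 9.1 × 10^8 m ≈ 910 Mm

Final answer: p = 910 Mm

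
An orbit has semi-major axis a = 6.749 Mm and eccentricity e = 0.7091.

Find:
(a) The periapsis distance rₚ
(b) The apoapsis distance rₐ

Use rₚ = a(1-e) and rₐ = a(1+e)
a = 6.749 Mm = 6.749 × 10^6 m
e = 0.7091:  1 − e = 0.2909,  1 + e = 1.7091
(a) rₚ = a(1 − e) = 6.749 × 10^6 m × 0.2909 = 1.96328 × 10^6 m ≈ 1.963 Mm
(b) rₐ = a(1 + e) = 6.749 × 10^6 m × 1.7091 = 1.15347 × 10^7 m ≈ 11.53 Mm

Final answer:
(a) rₚ = 1.963 Mm
(b) rₐ = 11.53 Mm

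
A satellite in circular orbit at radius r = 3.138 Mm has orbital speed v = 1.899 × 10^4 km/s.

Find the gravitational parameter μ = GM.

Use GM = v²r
r = 3.138 Mm = 3.138 × 10^6 m
v = 1.899 × 10^4 km/s = 1.899 × 10^7 m/s
v² = 3.6062 × 10^14 m²/s²
GM = v²r = 3.6062 × 10^14 × 3.138 × 10^6 = 1.13163 × 10^21 m³/s²
GM ≈ 1.132 × 10^21 m³/s²

Final answer: GM = 1.132 × 10^21 m³/s²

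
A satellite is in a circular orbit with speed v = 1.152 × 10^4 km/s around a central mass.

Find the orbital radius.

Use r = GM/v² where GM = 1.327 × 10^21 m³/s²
v = 1.152 × 10^4 km/s = 1.152 × 10^7 m/s
GM = 1.327 × 10^21 m³/s²
v² = 1.3271 × 10^14 m²/s²
r = GM/v² = (1.327 × 10^21) / (1.3271 × 10^14) = 9.99922 × 10^6 m ≈ 9.999 Mm

Final answer: 9.999 Mm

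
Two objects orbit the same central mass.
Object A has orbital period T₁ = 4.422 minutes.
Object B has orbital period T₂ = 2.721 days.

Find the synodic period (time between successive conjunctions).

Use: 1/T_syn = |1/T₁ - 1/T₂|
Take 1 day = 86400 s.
T₁ = 4.422 minutes = 265.32 s
T₂ = 2.721 days = 235094 s
1/T₁ = 0.00376903 s⁻¹
1/T₂ = 4.25361 × 10^-6 s⁻¹
|1/T₁ − 1/T₂| = 0.00376478 s⁻¹
T_syn = 1 / |1/T₁ − 1/T₂| = 265.62 s ≈ 4.427 minutes

Final answer: T_syn = 4.427 minutes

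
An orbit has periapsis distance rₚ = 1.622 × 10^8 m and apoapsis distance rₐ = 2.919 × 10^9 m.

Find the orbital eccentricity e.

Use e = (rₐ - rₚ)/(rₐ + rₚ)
rₚ = 1.622 × 10^8 m
rₐ = 2.919 × 10^9 m
rₐ − rₚ = 2.7568 × 10^9 m
rₐ + rₚ = 3.0812 × 10^9 m
e = (rₐ − rₚ)/(rₐ + rₚ) = 0.894716

Final answer: e = 0.8947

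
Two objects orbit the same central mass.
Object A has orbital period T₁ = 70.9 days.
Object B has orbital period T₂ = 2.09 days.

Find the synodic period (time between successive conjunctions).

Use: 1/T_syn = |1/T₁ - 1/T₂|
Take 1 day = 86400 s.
T₁ = 70.9 days = 6.12576 × 10^6 s
T₂ = 2.09 days = 180576 s
1/T₁ = 1.63245 × 10^-7 s⁻¹
1/T₂ = 5.53783 × 10^-6 s⁻¹
|1/T₁ − 1/T₂| = 5.37459 × 10^-6 s⁻¹
T_syn = 1 / |1/T₁ − 1/T₂| = 186061 s ≈ 2.153 days

Final answer: T_syn = 2.153 days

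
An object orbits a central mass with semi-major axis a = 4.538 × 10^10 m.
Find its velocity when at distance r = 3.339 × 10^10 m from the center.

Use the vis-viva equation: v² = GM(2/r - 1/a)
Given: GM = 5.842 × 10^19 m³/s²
a = 4.538 × 10^10 m
r = 3.339 × 10^10 m
GM = 5.842 × 10^19 m³/s²
2/r − 1/a = 5.98982 × 10^-11 − 2.20361 × 10^-11 = 3.7862 × 10^-11 m⁻¹
v² = GM (2/r − 1/a) = 2.2119 × 10^9 m²/s²
v = 47030.8 m/s ≈ 47.03 km/s

Final answer: 47.03 km/s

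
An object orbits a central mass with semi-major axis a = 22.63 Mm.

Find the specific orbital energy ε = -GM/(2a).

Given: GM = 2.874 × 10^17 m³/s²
a = 22.63 Mm = 2.263 × 10^7 m
GM = 2.874 × 10^17 m³/s²
2a = 4.526 × 10^7 m
ε = −GM/(2a) = -6.34998 × 10^9 J/kg ≈ -6.35 GJ/kg

Final answer: -6.35 GJ/kg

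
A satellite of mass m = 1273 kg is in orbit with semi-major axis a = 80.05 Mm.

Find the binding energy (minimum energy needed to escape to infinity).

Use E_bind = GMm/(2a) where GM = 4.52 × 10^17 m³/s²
a = 80.05 Mm = 8.005 × 10^7 m
GM = 4.52 × 10^17 m³/s²
m = 1273 kg
GMm = 4.52 × 10^17 × 1273 = 5.75396 × 10^20 m³·kg/s²
2a = 1.601 × 10^8 m
E_bind = GMm/(2a) = 3.59398 × 10^12 J ≈ 3.594 TJ

Final answer: 3.594 TJ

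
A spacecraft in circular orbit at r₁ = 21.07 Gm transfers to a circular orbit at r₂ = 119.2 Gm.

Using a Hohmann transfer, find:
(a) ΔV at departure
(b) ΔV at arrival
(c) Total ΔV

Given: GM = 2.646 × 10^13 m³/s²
r₁ = 21.07 Gm = 2.107 × 10^10 m
r₂ = 119.2 Gm = 1.192 × 10^11 m
GM = 2.646 × 10^13 m³/s²
Transfer ellipse: a_t = (r₁ + r₂)/2 = 7.0135 × 10^10 m
Circular speed at r₁: v₁ = √(GM/r₁) = 35.4375 m/s
Transfer speed at r₁ (periapsis): v₁ₜ = √(GM(2/r₁ − 1/a_t)) = 46.1991 m/s
(a) ΔV₁ = v₁ₜ − v₁ = 10.7616 m/s ≈ 10.76 m/s
Circular speed at r₂: v₂ = √(GM/r₂) = 14.899 m/s
Transfer speed at r₂ (apoapsis): v₂ₜ = √(GM(2/r₂ − 1/a_t)) = 8.16623 m/s
(b) ΔV₂ = v₂ − v₂ₜ = 6.73276 m/s ≈ 6.733 m/s
(c) ΔV_total = ΔV₁ + ΔV₂ = 17.4944 m/s ≈ 17.49 m/s

Final answer:
(a) ΔV₁ = 10.76 m/s
(b) ΔV₂ = 6.733 m/s
(c) ΔV_total = 17.49 m/s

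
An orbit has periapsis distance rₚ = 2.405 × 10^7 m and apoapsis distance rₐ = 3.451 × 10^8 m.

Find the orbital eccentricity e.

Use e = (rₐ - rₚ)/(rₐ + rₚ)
rₚ = 2.405 × 10^7 m
rₐ = 3.451 × 10^8 m
rₐ − rₚ = 3.2105 × 10^8 m
rₐ + rₚ = 3.6915 × 10^8 m
e = (rₐ − rₚ)/(rₐ + rₚ) = 0.869701

Final answer: e = 0.8697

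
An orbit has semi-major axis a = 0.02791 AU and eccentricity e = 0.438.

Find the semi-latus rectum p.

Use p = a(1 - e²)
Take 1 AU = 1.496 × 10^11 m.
a = 0.02791 AU = 4.17534 × 10^9 m
e = 0.438,  e² = 0.191844,  1 − e² = 0.808156
p = a(1 − e²) = 4.17534 × 10^9 m × 0.808156 = 3.37432 × 10^9 m ≈ 0.02256 AU

Final answer: p = 0.02256 AU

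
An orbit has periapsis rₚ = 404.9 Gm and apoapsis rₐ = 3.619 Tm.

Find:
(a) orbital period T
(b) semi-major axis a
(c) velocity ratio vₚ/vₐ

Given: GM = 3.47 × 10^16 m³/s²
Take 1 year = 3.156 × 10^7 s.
rₚ = 404.9 Gm = 4.049 × 10^11 m
rₐ = 3.619 Tm = 3.619 × 10^12 m
GM = 3.47 × 10^16 m³/s²
a = (rₚ + rₐ)/2 = 2.01195 × 10^12 m
e = (rₐ − rₚ)/(rₐ + rₚ) = (3.2141 × 10^12) / (4.0239 × 10^12) = 0.798752
(a) a³ = 8.14426 × 10^36 m³;  T = 2π √(a³/GM) = 2π × 1.53201 × 10^10 s = 9.62589 × 10^10 s ≈ 3050 years
(b) a = 2.01195 × 10^12 m ≈ 2.012 Tm
(c) vₚ/vₐ = rₐ/rₚ (angular momentum) = (3.619 × 10^12) / (4.049 × 10^11) = 8.93801 ≈ 8.938

Final answer:
(a) orbital period T = 3050 years
(b) semi-major axis a = 2.012 Tm
(c) velocity ratio vₚ/vₐ = 8.938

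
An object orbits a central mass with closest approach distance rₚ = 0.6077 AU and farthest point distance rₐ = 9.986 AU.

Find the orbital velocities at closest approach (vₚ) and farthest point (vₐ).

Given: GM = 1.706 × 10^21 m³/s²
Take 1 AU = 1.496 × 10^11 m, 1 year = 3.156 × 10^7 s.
rₚ = 0.6077 AU = 9.09119 × 10^10 m
rₐ = 9.986 AU = 1.49391 × 10^12 m
GM = 1.706 × 10^21 m³/s²
a = (rₚ + rₐ)/2 = 7.92409 × 10^11 m
Vis-viva: v² = GM (2/r − 1/a)
vₚ² = 1.706 × 10^21 × (2.19993 × 10^-11 − 1.26197 × 10^-12) = 3.53779 × 10^10 m²/s²
vₚ = 188090 m/s ≈ 39.68 AU/year
vₐ² = 1.706 × 10^21 × (1.33877 × 10^-12 − 1.26197 × 10^-12) = 1.31017 × 10^8 m²/s²
vₐ = 11446.3 m/s ≈ 2.415 AU/year

Final answer: vₚ = 39.68 AU/year, vₐ = 2.415 AU/year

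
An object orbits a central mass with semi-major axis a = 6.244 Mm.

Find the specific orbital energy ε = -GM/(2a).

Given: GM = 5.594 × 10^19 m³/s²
a = 6.244 Mm = 6.244 × 10^6 m
GM = 5.594 × 10^19 m³/s²
2a = 1.2488 × 10^7 m
ε = −GM/(2a) = -4.4795 × 10^12 J/kg ≈ -4480 GJ/kg

Final answer: -4480 GJ/kg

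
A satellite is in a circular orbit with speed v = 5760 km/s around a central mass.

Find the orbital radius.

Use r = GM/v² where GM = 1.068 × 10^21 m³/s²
v = 5760 km/s = 5.76 × 10^6 m/s
GM = 1.068 × 10^21 m³/s²
v² = 3.31776 × 10^13 m²/s²
r = GM/v² = (1.068 × 10^21) / (3.31776 × 10^13) = 3.21904 × 10^7 m ≈ 32.19 Mm

Final answer: 32.19 Mm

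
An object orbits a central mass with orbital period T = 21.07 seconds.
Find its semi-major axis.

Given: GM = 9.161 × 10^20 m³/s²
T = 21.07 seconds
GM = 9.161 × 10^20 m³/s²
Kepler's third law: a³ = GM T² / (4π²)
T² = 443.945 s²
a³ = (9.161 × 10^20) × 443.945 / (4π²) = 1.03018 × 10^22 m³
a = (a³)^(1/3) = 2.17589 × 10^7 m ≈ 21.76 Mm

Final answer: 21.76 Mm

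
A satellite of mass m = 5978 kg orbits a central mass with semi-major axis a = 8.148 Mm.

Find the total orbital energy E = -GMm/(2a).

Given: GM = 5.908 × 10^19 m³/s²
a = 8.148 Mm = 8.148 × 10^6 m
GM = 5.908 × 10^19 m³/s²
2a = 1.6296 × 10^7 m
GMm = 5.908 × 10^19 × 5978 = 3.5318 × 10^23 m³·kg/s²
E = −GMm/(2a) = -2.16728 × 10^16 J ≈ -21.67 PJ

Final answer: -21.67 PJ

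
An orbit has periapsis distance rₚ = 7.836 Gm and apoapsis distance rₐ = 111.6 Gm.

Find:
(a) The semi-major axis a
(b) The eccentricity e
rₚ = 7.836 Gm = 7.836 × 10^9 m
rₐ = 111.6 Gm = 1.116 × 10^11 m
(a) a = (rₚ + rₐ)/2 = 5.9718 × 10^10 m ≈ 59.72 Gm
(b) e = (rₐ − rₚ)/(rₐ + rₚ) = (1.03764 × 10^11) / (1.19436 × 10^11) = 0.868783

Final answer:
(a) a = 59.72 Gm
(b) e = 0.8688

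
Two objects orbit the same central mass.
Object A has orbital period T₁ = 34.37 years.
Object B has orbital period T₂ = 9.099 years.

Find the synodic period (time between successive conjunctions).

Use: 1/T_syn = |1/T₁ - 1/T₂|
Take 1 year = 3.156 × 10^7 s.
T₁ = 34.37 years = 1.08472 × 10^9 s
T₂ = 9.099 years = 2.87164 × 10^8 s
1/T₁ = 9.21899 × 10^-10 s⁻¹
1/T₂ = 3.48233 × 10^-9 s⁻¹
|1/T₁ − 1/T₂| = 2.56043 × 10^-9 s⁻¹
T_syn = 1 / |1/T₁ − 1/T₂| = 3.9056 × 10^8 s ≈ 12.38 years

Final answer: T_syn = 12.38 years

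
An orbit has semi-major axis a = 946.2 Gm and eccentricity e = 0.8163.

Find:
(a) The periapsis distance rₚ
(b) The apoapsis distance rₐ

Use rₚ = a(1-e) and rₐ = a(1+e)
a = 946.2 Gm = 9.462 × 10^11 m
e = 0.8163:  1 − e = 0.1837,  1 + e = 1.8163
(a) rₚ = a(1 − e) = 9.462 × 10^11 m × 0.1837 = 1.73817 × 10^11 m ≈ 173.8 Gm
(b) rₐ = a(1 + e) = 9.462 × 10^11 m × 1.8163 = 1.71858 × 10^12 m ≈ 1.719 Tm

Final answer:
(a) rₚ = 173.8 Gm
(b) rₐ = 1.719 Tm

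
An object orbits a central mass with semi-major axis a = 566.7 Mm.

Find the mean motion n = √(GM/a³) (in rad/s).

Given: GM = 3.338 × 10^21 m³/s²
a = 566.7 Mm = 5.667 × 10^8 m
GM = 3.338 × 10^21 m³/s²
a³ = 1.81995 × 10^26 m³
GM/a³ = (3.338 × 10^21) / (1.81995 × 10^26) = 1.83412 × 10^-5 s⁻²
n = √(GM/a³) = 0.00428266 rad/s ≈ 0.004283 rad/s

Final answer: n = 0.004283 rad/s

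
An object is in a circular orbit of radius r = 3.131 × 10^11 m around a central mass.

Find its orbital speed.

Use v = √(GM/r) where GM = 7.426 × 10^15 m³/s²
r = 3.131 × 10^11 m
GM = 7.426 × 10^15 m³/s²
GM/r = (7.426 × 10^15) / (3.131 × 10^11) = 23717.7 m²/s²
v = √(GM/r) = 154.005 m/s ≈ 154 m/s

Final answer: 154 m/s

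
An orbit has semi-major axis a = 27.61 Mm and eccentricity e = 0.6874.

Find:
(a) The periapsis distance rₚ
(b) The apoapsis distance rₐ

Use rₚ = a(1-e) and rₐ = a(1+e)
a = 27.61 Mm = 2.761 × 10^7 m
e = 0.6874:  1 − e = 0.3126,  1 + e = 1.6874
(a) rₚ = a(1 − e) = 2.761 × 10^7 m × 0.3126 = 8.63089 × 10^6 m ≈ 8.631 Mm
(b) rₐ = a(1 + e) = 2.761 × 10^7 m × 1.6874 = 4.65891 × 10^7 m ≈ 46.59 Mm

Final answer:
(a) rₚ = 8.631 Mm
(b) rₐ = 46.59 Mm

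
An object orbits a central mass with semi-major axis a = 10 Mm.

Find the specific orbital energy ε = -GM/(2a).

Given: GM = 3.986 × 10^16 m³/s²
a = 10 Mm = 1 × 10^7 m
GM = 3.986 × 10^16 m³/s²
2a = 2 × 10^7 m
ε = −GM/(2a) = -1.993 × 10^9 J/kg ≈ -1.993 GJ/kg

Final answer: -1.993 GJ/kg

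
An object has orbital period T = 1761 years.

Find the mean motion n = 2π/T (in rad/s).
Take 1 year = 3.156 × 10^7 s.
T = 1761 years = 5.55772 × 10^10 s
n = 2π / (5.55772 × 10^10 s) = 1.13053 × 10^-10 rad/s ≈ 1.131 × 10^-10 rad/s

Final answer: n = 1.131 × 10^-10 rad/s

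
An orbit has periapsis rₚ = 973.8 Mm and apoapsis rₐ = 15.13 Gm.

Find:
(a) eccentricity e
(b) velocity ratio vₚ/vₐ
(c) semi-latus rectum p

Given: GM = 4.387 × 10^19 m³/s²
rₚ = 973.8 Mm = 9.738 × 10^8 m
rₐ = 15.13 Gm = 1.513 × 10^10 m
GM = 4.387 × 10^19 m³/s²
a = (rₚ + rₐ)/2 = 8.0519 × 10^9 m
e = (rₐ − rₚ)/(rₐ + rₚ) = (1.41562 × 10^10) / (1.61038 × 10^10) = 0.87906
(a) e = 0.87906 ≈ 0.8791
(b) vₚ/vₐ = rₐ/rₚ (angular momentum) = (1.513 × 10^10) / (9.738 × 10^8) = 15.5371 ≈ 15.54
(c) 1 − e² = 0.227254;  p = a(1 − e²) = 8.0519 × 10^9 × 0.227254 = 1.82983 × 10^9 m ≈ 1.83 Gm

Final answer:
(a) eccentricity e = 0.8791
(b) velocity ratio vₚ/vₐ = 15.54
(c) semi-latus rectum p = 1.83 Gm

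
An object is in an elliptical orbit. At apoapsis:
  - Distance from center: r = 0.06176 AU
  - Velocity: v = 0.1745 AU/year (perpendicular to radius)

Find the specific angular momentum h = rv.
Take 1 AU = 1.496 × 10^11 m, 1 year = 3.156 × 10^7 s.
r = 0.06176 AU = 9.2393 × 10^9 m
v = 0.1745 AU/year = 827.161 m/s
h = rv = 9.2393 × 10^9 × 827.161 = 7.64238 × 10^12 m²/s ≈ 7.642 × 10^12 m²/s

Final answer: h = 7.642 × 10^12 m²/s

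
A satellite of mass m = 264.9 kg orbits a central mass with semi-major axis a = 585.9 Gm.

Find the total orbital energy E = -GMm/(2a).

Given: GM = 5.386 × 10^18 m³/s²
a = 585.9 Gm = 5.859 × 10^11 m
GM = 5.386 × 10^18 m³/s²
2a = 1.1718 × 10^12 m
GMm = 5.386 × 10^18 × 264.9 = 1.42675 × 10^21 m³·kg/s²
E = −GMm/(2a) = -1.21757 × 10^9 J ≈ -1.218 GJ

Final answer: -1.218 GJ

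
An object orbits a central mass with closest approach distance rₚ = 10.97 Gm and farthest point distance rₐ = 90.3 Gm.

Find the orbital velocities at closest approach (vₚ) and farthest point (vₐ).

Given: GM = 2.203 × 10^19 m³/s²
rₚ = 10.97 Gm = 1.097 × 10^10 m
rₐ = 90.3 Gm = 9.03 × 10^10 m
GM = 2.203 × 10^19 m³/s²
a = (rₚ + rₐ)/2 = 5.0635 × 10^10 m
Vis-viva: v² = GM (2/r − 1/a)
vₚ² = 2.203 × 10^19 × (1.82315 × 10^-10 − 1.97492 × 10^-11) = 3.58133 × 10^9 m²/s²
vₚ = 59844.2 m/s ≈ 59.84 km/s
vₐ² = 2.203 × 10^19 × (2.21484 × 10^-11 − 1.97492 × 10^-11) = 5.28546 × 10^7 m²/s²
vₐ = 7270.11 m/s ≈ 7.27 km/s

Final answer: vₚ = 59.84 km/s, vₐ = 7.27 km/s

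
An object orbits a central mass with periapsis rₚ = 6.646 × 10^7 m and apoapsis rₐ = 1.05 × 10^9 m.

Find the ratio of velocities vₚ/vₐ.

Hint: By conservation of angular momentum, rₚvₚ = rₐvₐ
rₚ = 6.646 × 10^7 m
rₐ = 1.05 × 10^9 m
rₚvₚ = rₐvₐ  ⇒  vₚ/vₐ = rₐ/rₚ
vₚ/vₐ = (1.05 × 10^9) / (6.646 × 10^7) = 15.799

Final answer: vₚ/vₐ = 15.8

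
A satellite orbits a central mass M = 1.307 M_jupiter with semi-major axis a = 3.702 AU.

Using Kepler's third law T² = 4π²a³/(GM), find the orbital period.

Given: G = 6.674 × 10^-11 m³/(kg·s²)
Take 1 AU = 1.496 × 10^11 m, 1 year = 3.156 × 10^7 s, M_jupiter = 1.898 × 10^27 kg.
M = 1.307 M_jupiter = 2.48069 × 10^27 kg
GM = G × M = 6.674 × 10^-11 × 2.48069 × 10^27 = 1.65561 × 10^17 m³/s²
a = 3.702 AU = 5.53819 × 10^11 m
a³ = 1.69865 × 10^35 m³
T = 2π √(a³/GM) = 2π √((1.69865 × 10^35) / (1.65561 × 10^17)) = 2π × 1.01292 × 10^9 s
T = 6.36433 × 10^9 s ≈ 201.7 years

Final answer: 201.7 years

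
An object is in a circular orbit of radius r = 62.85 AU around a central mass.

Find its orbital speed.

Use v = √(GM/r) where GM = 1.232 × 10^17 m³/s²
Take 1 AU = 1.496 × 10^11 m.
r = 62.85 AU = 9.40236 × 10^12 m
GM = 1.232 × 10^17 m³/s²
GM/r = (1.232 × 10^17) / (9.40236 × 10^12) = 13103.1 m²/s²
v = √(GM/r) = 114.469 m/s ≈ 114.5 m/s

Final answer: 114.5 m/s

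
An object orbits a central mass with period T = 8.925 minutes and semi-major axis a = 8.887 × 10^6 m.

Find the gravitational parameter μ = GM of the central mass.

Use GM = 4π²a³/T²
T = 8.925 minutes = 535.5 s
a = 8.887 × 10^6 m
a³ = 7.01884 × 10^20 m³
T² = 286760 s²
GM = 4π² × (7.01884 × 10^20) / 286760 = 9.66287 × 10^16 m³/s²
GM ≈ 9.663 × 10^16 m³/s²

Final answer: GM = 9.663 × 10^16 m³/s²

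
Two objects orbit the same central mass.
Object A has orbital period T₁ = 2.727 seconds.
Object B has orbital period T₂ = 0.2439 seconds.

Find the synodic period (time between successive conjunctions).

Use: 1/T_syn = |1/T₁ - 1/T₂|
T₁ = 2.727 seconds
T₂ = 0.2439 seconds
1/T₁ = 0.366703 s⁻¹
1/T₂ = 4.10004 s⁻¹
|1/T₁ − 1/T₂| = 3.73334 s⁻¹
T_syn = 1 / |1/T₁ − 1/T₂| = 0.267857 s ≈ 0.2679 seconds

Final answer: T_syn = 0.2679 seconds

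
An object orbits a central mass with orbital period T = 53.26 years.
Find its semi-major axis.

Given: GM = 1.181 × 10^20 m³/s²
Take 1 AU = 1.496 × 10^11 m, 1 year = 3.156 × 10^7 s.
T = 53.26 years = 1.68089 × 10^9 s
GM = 1.181 × 10^20 m³/s²
Kepler's third law: a³ = GM T² / (4π²)
T² = 2.82538 × 10^18 s²
a³ = (1.181 × 10^20) × (2.82538 × 10^18) / (4π²) = 8.45214 × 10^36 m³
a = (a³)^(1/3) = 2.03699 × 10^12 m ≈ 13.62 AU

Final answer: 13.62 AU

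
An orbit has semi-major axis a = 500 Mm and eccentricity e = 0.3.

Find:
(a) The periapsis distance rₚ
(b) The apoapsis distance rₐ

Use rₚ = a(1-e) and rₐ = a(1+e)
a = 500 Mm = 5 × 10^8 m
e = 0.3:  1 − e = 0.7,  1 + e = 1.3
(a) rₚ = a(1 − e) = 5 × 10^8 m × 0.7 = 3.5 × 10^8 m ≈ 350 Mm
(b) rₐ = a(1 + e) = 5 × 10^8 m × 1.3 = 6.5 × 10^8 m ≈ 650 Mm

Final answer:
(a) rₚ = 350 Mm
(b) rₐ = 650 Mm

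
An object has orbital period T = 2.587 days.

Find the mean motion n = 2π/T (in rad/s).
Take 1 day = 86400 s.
T = 2.587 days = 223517 s
n = 2π / 223517 s = 2.81106 × 10^-5 rad/s ≈ 2.811 × 10^-5 rad/s

Final answer: n = 2.811 × 10^-5 rad/s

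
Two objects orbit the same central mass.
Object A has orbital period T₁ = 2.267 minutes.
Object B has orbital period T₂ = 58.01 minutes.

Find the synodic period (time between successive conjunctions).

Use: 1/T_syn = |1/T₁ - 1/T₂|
T₁ = 2.267 minutes = 136.02 s
T₂ = 58.01 minutes = 3480.6 s
1/T₁ = 0.00735186 s⁻¹
1/T₂ = 0.000287307 s⁻¹
|1/T₁ − 1/T₂| = 0.00706455 s⁻¹
T_syn = 1 / |1/T₁ − 1/T₂| = 141.552 s ≈ 2.359 minutes

Final answer: T_syn = 2.359 minutes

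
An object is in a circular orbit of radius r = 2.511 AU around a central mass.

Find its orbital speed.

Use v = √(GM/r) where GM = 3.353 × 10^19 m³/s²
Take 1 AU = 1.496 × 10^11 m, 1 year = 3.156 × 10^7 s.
r = 2.511 AU = 3.75646 × 10^11 m
GM = 3.353 × 10^19 m³/s²
GM/r = (3.353 × 10^19) / (3.75646 × 10^11) = 8.92597 × 10^7 m²/s²
v = √(GM/r) = 9447.73 m/s ≈ 1.993 AU/year

Final answer: 1.993 AU/year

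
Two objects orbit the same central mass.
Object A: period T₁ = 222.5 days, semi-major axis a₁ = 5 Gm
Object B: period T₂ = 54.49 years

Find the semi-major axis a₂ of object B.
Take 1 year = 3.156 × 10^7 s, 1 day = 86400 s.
T₁ = 222.5 days = 1.9224 × 10^7 s
T₂ = 54.49 years = 1.7197 × 10^9 s
a₁ = 5 Gm = 5 × 10^9 m
Kepler's third law: (T₂/T₁)² = (a₂/a₁)³  ⇒  a₂ = a₁ (T₂/T₁)^(2/3)
T₂/T₁ = 89.4561
(T₂/T₁)^(2/3) = 20.002
a₂ = 5 × 10^9 m × 20.002 = 1.0001 × 10^11 m ≈ 100 Gm

Final answer: a₂ = 100 Gm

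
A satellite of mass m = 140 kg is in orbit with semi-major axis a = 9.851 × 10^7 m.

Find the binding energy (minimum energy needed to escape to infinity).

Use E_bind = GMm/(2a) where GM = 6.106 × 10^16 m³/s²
a = 9.851 × 10^7 m
GM = 6.106 × 10^16 m³/s²
m = 140 kg
GMm = 6.106 × 10^16 × 140 = 8.5484 × 10^18 m³·kg/s²
2a = 1.9702 × 10^8 m
E_bind = GMm/(2a) = 4.33885 × 10^10 J ≈ 43.39 GJ

Final answer: 43.39 GJ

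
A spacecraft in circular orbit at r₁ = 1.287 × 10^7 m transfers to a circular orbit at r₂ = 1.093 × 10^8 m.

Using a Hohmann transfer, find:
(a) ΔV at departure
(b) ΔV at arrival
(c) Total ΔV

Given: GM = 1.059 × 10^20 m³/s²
r₁ = 1.287 × 10^7 m
r₂ = 1.093 × 10^8 m
GM = 1.059 × 10^20 m³/s²
Transfer ellipse: a_t = (r₁ + r₂)/2 = 6.1085 × 10^7 m
Circular speed at r₁: v₁ = √(GM/r₁) = 2.86853 × 10^6 m/s
Transfer speed at r₁ (periapsis): v₁ₜ = √(GM(2/r₁ − 1/a_t)) = 3.83709 × 10^6 m/s
(a) ΔV₁ = v₁ₜ − v₁ = 968560 m/s ≈ 968.6 km/s
Circular speed at r₂: v₂ = √(GM/r₂) = 984324 m/s
Transfer speed at r₂ (apoapsis): v₂ₜ = √(GM(2/r₂ − 1/a_t)) = 451814 m/s
(b) ΔV₂ = v₂ − v₂ₜ = 532509 m/s ≈ 532.5 km/s
(c) ΔV_total = ΔV₁ + ΔV₂ = 1.50107 × 10^6 m/s ≈ 1501 km/s

Final answer:
(a) ΔV₁ = 968.6 km/s
(b) ΔV₂ = 532.5 km/s
(c) ΔV_total = 1501 km/s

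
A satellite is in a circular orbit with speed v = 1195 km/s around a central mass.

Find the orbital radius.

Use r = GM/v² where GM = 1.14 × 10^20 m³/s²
v = 1195 km/s = 1.195 × 10^6 m/s
GM = 1.14 × 10^20 m³/s²
v² = 1.42802 × 10^12 m²/s²
r = GM/v² = (1.14 × 10^20) / (1.42802 × 10^12) = 7.98305 × 10^7 m ≈ 79.83 Mm

Final answer: 79.83 Mm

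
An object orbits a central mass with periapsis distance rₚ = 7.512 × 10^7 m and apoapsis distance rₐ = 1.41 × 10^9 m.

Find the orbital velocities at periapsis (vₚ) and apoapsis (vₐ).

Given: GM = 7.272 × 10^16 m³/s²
rₚ = 7.512 × 10^7 m
rₐ = 1.41 × 10^9 m
GM = 7.272 × 10^16 m³/s²
a = (rₚ + rₐ)/2 = 7.4256 × 10^8 m
Vis-viva: v² = GM (2/r − 1/a)
vₚ² = 7.272 × 10^16 × (2.66241 × 10^-8 − 1.34669 × 10^-9) = 1.83817 × 10^9 m²/s²
vₚ = 42873.9 m/s ≈ 42.87 km/s
vₐ² = 7.272 × 10^16 × (1.41844 × 10^-9 − 1.34669 × 10^-9) = 5.21746 × 10^6 m²/s²
vₐ = 2284.18 m/s ≈ 2.284 km/s

Final answer: vₚ = 42.87 km/s, vₐ = 2.284 km/s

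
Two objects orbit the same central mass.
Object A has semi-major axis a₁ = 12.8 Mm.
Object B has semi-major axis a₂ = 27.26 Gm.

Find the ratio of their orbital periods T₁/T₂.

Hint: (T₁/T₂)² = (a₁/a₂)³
a₁ = 12.8 Mm = 1.28 × 10^7 m
a₂ = 27.26 Gm = 2.726 × 10^10 m
a₁/a₂ = 0.000469552
T₁/T₂ = (a₁/a₂)^(3/2) = (0.000469552)^1.5 = 1.01748 × 10^-5

Final answer: T₁/T₂ = 1.017 × 10^-5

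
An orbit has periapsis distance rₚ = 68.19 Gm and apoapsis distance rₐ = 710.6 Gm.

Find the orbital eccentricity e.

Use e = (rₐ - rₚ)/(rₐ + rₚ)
rₚ = 68.19 Gm = 6.819 × 10^10 m
rₐ = 710.6 Gm = 7.106 × 10^11 m
rₐ − rₚ = 6.4241 × 10^11 m
rₐ + rₚ = 7.7879 × 10^11 m
e = (rₐ − rₚ)/(rₐ + rₚ) = 0.824882

Final answer: e = 0.8249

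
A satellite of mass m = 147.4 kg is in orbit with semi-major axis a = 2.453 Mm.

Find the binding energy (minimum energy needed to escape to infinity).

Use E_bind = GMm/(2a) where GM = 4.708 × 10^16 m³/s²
a = 2.453 Mm = 2.453 × 10^6 m
GM = 4.708 × 10^16 m³/s²
m = 147.4 kg
GMm = 4.708 × 10^16 × 147.4 = 6.93959 × 10^18 m³·kg/s²
2a = 4.906 × 10^6 m
E_bind = GMm/(2a) = 1.41451 × 10^12 J ≈ 1.415 TJ

Final answer: 1.415 TJ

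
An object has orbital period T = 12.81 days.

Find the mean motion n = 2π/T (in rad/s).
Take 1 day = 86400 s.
T = 12.81 days = 1.10678 × 10^6 s
n = 2π / (1.10678 × 10^6 s) = 5.67698 × 10^-6 rad/s ≈ 5.677 × 10^-6 rad/s

Final answer: n = 5.677 × 10^-6 rad/s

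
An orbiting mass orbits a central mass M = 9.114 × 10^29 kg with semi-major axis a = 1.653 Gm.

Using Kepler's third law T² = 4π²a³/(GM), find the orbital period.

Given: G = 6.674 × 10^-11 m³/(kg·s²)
M = 9.114 × 10^29 kg
GM = G × M = 6.674 × 10^-11 × 9.114 × 10^29 = 6.08268 × 10^19 m³/s²
a = 1.653 Gm = 1.653 × 10^9 m
a³ = 4.51667 × 10^27 m³
T = 2π √(a³/GM) = 2π √((4.51667 × 10^27) / (6.08268 × 10^19)) = 2π × 8617.11 s
T = 54142.9 s ≈ 15.04 hours

Final answer: 15.04 hours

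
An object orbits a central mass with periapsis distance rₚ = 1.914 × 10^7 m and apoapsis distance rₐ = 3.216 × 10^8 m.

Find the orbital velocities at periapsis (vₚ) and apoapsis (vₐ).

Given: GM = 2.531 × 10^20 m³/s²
rₚ = 1.914 × 10^7 m
rₐ = 3.216 × 10^8 m
GM = 2.531 × 10^20 m³/s²
a = (rₚ + rₐ)/2 = 1.7037 × 10^8 m
Vis-viva: v² = GM (2/r − 1/a)
vₚ² = 2.531 × 10^20 × (1.04493 × 10^-7 − 5.86958 × 10^-9) = 2.49616 × 10^13 m²/s²
vₚ = 4.99616 × 10^6 m/s ≈ 4996 km/s
vₐ² = 2.531 × 10^20 × (6.21891 × 10^-9 − 5.86958 × 10^-9) = 8.84148 × 10^10 m²/s²
vₐ = 297346 m/s ≈ 297.3 km/s

Final answer: vₚ = 4996 km/s, vₐ = 297.3 km/s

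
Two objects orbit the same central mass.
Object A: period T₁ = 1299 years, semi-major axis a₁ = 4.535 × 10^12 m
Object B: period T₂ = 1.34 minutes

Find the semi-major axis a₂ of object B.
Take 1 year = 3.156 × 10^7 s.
T₁ = 1299 years = 4.09964 × 10^10 s
T₂ = 1.34 minutes = 80.4 s
a₁ = 4.535 × 10^12 m
Kepler's third law: (T₂/T₁)² = (a₂/a₁)³  ⇒  a₂ = a₁ (T₂/T₁)^(2/3)
T₂/T₁ = 1.96115 × 10^-9
(T₂/T₁)^(2/3) = 1.56677 × 10^-6
a₂ = 4.535 × 10^12 m × 1.56677 × 10^-6 = 7.10532 × 10^6 m ≈ 7.105 × 10^6 m

Final answer: a₂ = 7.105 × 10^6 m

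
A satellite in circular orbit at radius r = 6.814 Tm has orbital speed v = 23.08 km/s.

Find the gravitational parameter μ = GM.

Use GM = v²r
r = 6.814 Tm = 6.814 × 10^12 m
v = 23.08 km/s = 23080 m/s
v² = 5.32686 × 10^8 m²/s²
GM = v²r = 5.32686 × 10^8 × 6.814 × 10^12 = 3.62973 × 10^21 m³/s²
GM ≈ 3.63 × 10^21 m³/s²

Final answer: GM = 3.63 × 10^21 m³/s²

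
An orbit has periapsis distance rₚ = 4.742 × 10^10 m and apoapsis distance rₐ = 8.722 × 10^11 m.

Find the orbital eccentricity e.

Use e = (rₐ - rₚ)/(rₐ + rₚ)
rₚ = 4.742 × 10^10 m
rₐ = 8.722 × 10^11 m
rₐ − rₚ = 8.2478 × 10^11 m
rₐ + rₚ = 9.1962 × 10^11 m
e = (rₐ − rₚ)/(rₐ + rₚ) = 0.89687

Final answer: e = 0.8969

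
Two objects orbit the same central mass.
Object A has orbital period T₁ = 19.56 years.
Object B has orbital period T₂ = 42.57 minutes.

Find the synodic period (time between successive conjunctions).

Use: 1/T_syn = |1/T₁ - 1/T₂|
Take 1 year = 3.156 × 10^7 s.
T₁ = 19.56 years = 6.17314 × 10^8 s
T₂ = 42.57 minutes = 2554.2 s
1/T₁ = 1.61992 × 10^-9 s⁻¹
1/T₂ = 0.000391512 s⁻¹
|1/T₁ − 1/T₂| = 0.00039151 s⁻¹
T_syn = 1 / |1/T₁ − 1/T₂| = 2554.21 s ≈ 42.57 minutes

Final answer: T_syn = 42.57 minutes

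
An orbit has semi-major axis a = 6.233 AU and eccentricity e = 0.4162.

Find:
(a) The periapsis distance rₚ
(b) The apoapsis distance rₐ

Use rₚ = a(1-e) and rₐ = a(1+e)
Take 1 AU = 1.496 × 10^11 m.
a = 6.233 AU = 9.32457 × 10^11 m
e = 0.4162:  1 − e = 0.5838,  1 + e = 1.4162
(a) rₚ = a(1 − e) = 9.32457 × 10^11 m × 0.5838 = 5.44368 × 10^11 m ≈ 3.639 AU
(b) rₐ = a(1 + e) = 9.32457 × 10^11 m × 1.4162 = 1.32055 × 10^12 m ≈ 8.827 AU

Final answer:
(a) rₚ = 3.639 AU
(b) rₐ = 8.827 AU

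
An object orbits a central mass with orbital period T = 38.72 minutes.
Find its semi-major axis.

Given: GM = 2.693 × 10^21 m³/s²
T = 38.72 minutes = 2323.2 s
GM = 2.693 × 10^21 m³/s²
Kepler's third law: a³ = GM T² / (4π²)
T² = 5.39726 × 10^6 s²
a³ = (2.693 × 10^21) × (5.39726 × 10^6) / (4π²) = 3.68171 × 10^26 m³
a = (a³)^(1/3) = 7.16721 × 10^8 m ≈ 716.7 Mm

Final answer: 716.7 Mm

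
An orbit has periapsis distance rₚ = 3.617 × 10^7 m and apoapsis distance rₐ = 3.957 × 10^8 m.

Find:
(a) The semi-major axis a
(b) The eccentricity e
rₚ = 3.617 × 10^7 m
rₐ = 3.957 × 10^8 m
(a) a = (rₚ + rₐ)/2 = 2.15935 × 10^8 m ≈ 2.159 × 10^8 m
(b) e = (rₐ − rₚ)/(rₐ + rₚ) = (3.5953 × 10^8) / (4.3187 × 10^8) = 0.832496

Final answer:
(a) a = 2.159 × 10^8 m
(b) e = 0.8325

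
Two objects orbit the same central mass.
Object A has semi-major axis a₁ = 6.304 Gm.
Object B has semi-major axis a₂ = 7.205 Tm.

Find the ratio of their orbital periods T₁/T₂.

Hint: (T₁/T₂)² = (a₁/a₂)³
a₁ = 6.304 Gm = 6.304 × 10^9 m
a₂ = 7.205 Tm = 7.205 × 10^12 m
a₁/a₂ = 0.000874948
T₁/T₂ = (a₁/a₂)^(3/2) = (0.000874948)^1.5 = 2.58805 × 10^-5

Final answer: T₁/T₂ = 2.588 × 10^-5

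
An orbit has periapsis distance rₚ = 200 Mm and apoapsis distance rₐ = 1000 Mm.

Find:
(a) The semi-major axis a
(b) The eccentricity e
rₚ = 200 Mm = 2 × 10^8 m
rₐ = 1000 Mm = 1 × 10^9 m
(a) a = (rₚ + rₐ)/2 = 6 × 10^8 m ≈ 600 Mm
(b) e = (rₐ − rₚ)/(rₐ + rₚ) = (8 × 10^8) / (1.2 × 10^9) = 0.666667

Final answer:
(a) a = 600 Mm
(b) e = 0.6667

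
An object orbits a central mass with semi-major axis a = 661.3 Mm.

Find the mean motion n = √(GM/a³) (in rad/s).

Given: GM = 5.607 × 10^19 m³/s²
a = 661.3 Mm = 6.613 × 10^8 m
GM = 5.607 × 10^19 m³/s²
a³ = 2.89198 × 10^26 m³
GM/a³ = (5.607 × 10^19) / (2.89198 × 10^26) = 1.93881 × 10^-7 s⁻²
n = √(GM/a³) = 0.000440319 rad/s ≈ 0.0004403 rad/s

Final answer: n = 0.0004403 rad/s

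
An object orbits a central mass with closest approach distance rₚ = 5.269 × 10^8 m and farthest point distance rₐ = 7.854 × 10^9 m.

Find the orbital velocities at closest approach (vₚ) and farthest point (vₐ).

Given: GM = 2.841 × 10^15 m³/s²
rₚ = 5.269 × 10^8 m
rₐ = 7.854 × 10^9 m
GM = 2.841 × 10^15 m³/s²
a = (rₚ + rₐ)/2 = 4.19045 × 10^9 m
Vis-viva: v² = GM (2/r − 1/a)
vₚ² = 2.841 × 10^15 × (3.79579 × 10^-9 − 2.38638 × 10^-10) = 1.01059 × 10^7 m²/s²
vₚ = 3178.97 m/s ≈ 3.179 km/s
vₐ² = 2.841 × 10^15 × (2.54647 × 10^-10 − 2.38638 × 10^-10) = 45482.9 m²/s²
vₐ = 213.267 m/s ≈ 213.3 m/s

Final answer: vₚ = 3.179 km/s, vₐ = 213.3 m/s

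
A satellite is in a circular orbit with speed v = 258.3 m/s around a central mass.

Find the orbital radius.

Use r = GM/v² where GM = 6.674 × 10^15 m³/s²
v = 258.3 m/s
GM = 6.674 × 10^15 m³/s²
v² = 66718.9 m²/s²
r = GM/v² = (6.674 × 10^15) / 66718.9 = 1.00032 × 10^11 m ≈ 100 Gm

Final answer: 100 Gm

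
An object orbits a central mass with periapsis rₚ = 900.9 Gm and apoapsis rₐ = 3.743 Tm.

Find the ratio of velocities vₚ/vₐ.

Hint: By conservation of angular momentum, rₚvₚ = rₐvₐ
rₚ = 900.9 Gm = 9.009 × 10^11 m
rₐ = 3.743 Tm = 3.743 × 10^12 m
rₚvₚ = rₐvₐ  ⇒  vₚ/vₐ = rₐ/rₚ
vₚ/vₐ = (3.743 × 10^12) / (9.009 × 10^11) = 4.15473

Final answer: vₚ/vₐ = 4.155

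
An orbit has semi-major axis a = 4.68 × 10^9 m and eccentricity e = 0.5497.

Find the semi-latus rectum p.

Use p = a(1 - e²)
a = 4.68 × 10^9 m
e = 0.5497,  e² = 0.30217,  1 − e² = 0.69783
p = a(1 − e²) = 4.68 × 10^9 m × 0.69783 = 3.26584 × 10^9 m ≈ 3.266 × 10^9 m

Final answer: p = 3.266 × 10^9 m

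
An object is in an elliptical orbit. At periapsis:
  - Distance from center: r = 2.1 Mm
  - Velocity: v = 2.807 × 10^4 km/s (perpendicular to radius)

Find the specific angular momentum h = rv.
r = 2.1 Mm = 2.1 × 10^6 m
v = 2.807 × 10^4 km/s = 2.807 × 10^7 m/s
h = rv = 2.1 × 10^6 × 2.807 × 10^7 = 5.8947 × 10^13 m²/s ≈ 5.895 × 10^13 m²/s

Final answer: h = 5.895 × 10^13 m²/s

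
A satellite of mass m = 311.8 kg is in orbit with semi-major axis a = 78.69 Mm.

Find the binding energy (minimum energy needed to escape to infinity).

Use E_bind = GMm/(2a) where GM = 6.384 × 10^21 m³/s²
a = 78.69 Mm = 7.869 × 10^7 m
GM = 6.384 × 10^21 m³/s²
m = 311.8 kg
GMm = 6.384 × 10^21 × 311.8 = 1.99053 × 10^24 m³·kg/s²
2a = 1.5738 × 10^8 m
E_bind = GMm/(2a) = 1.26479 × 10^16 J ≈ 12.65 PJ

Final answer: 12.65 PJ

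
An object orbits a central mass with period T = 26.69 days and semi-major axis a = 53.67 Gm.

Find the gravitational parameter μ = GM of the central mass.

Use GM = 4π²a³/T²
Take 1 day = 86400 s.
T = 26.69 days = 2.30602 × 10^6 s
a = 53.67 Gm = 5.367 × 10^10 m
a³ = 1.54595 × 10^32 m³
T² = 5.31771 × 10^12 s²
GM = 4π² × (1.54595 × 10^32) / (5.31771 × 10^12) = 1.1477 × 10^21 m³/s²
GM ≈ 1.148 × 10^21 m³/s²

Final answer: GM = 1.148 × 10^21 m³/s²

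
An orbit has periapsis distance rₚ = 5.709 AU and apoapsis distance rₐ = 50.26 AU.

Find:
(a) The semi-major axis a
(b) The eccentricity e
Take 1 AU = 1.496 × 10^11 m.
rₚ = 5.709 AU = 8.54066 × 10^11 m
rₐ = 50.26 AU = 7.5189 × 10^12 m
(a) a = (rₚ + rₐ)/2 = 4.18648 × 10^12 m ≈ 27.98 AU
(b) e = (rₐ − rₚ)/(rₐ + rₚ) = (6.66483 × 10^12) / (8.37296 × 10^12) = 0.795994

Final answer:
(a) a = 27.98 AU
(b) e = 0.796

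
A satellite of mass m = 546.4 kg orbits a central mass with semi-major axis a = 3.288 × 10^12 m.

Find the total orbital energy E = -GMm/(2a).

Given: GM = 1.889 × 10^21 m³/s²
a = 3.288 × 10^12 m
GM = 1.889 × 10^21 m³/s²
2a = 6.576 × 10^12 m
GMm = 1.889 × 10^21 × 546.4 = 1.03215 × 10^24 m³·kg/s²
E = −GMm/(2a) = -1.56957 × 10^11 J ≈ -157 GJ

Final answer: -157 GJ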